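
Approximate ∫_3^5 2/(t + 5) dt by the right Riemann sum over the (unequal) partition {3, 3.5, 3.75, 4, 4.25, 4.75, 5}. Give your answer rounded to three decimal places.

Subinterval widths: 0.5, 0.25, 0.25, 0.25, 0.5, 0.25.
Right endpoints: 3.5, 3.75, 4, 4.25, 4.75, 5.
f(3.5) = 4/17, f(3.75) = 8/35, f(4) = 2/9, f(4.25) = 8/37, f(4.75) = 8/39, f(5) = 0.2.
Sum = Σ Δt_i · f(t_i).
Sum ≈ 0.437.

0.437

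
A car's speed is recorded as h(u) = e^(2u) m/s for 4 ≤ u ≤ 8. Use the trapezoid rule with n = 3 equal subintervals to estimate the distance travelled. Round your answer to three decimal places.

6806513.418

Δu = (8 − 4)/3 = 4/3.
h(4) ≈ 2980.958, h(16/3) ≈ 42901.697, h(20/3) ≈ 617437.627, h(8) ≈ 8886110.521.
T_3 = (Δu/2)·[h(u_0) + 2h(u_1) + 2h(u_2) + h(u_3)].
Sum ≈ 6806513.418.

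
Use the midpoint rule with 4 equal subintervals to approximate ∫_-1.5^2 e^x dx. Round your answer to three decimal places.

6.942

Δx = (2 − (-1.5))/4 = 0.875.
Midpoints: -1.0625, -0.1875, 0.6875, 1.5625.
f(-1.0625) ≈ 0.346, f(-0.1875) ≈ 0.829, f(0.6875) ≈ 1.989, f(1.5625) ≈ 4.771.
Sum = Δx · [f(-1.0625) + f(-0.1875) + f(0.6875) + f(1.5625)].
Sum ≈ 6.942.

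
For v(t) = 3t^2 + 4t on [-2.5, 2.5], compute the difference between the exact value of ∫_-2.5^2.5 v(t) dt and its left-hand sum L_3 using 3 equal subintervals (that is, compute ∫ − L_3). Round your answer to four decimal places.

Exact integral: ∫_-2.5^2.5 v(t) dt = 31.25.
L_3 ≈ 21.527778.
Error ≈ 31.25 − 21.527778 ≈ 9.7222.

9.7222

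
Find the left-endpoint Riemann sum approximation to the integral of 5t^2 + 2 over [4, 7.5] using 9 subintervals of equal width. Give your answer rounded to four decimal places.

564.7675

Δt = (7.5 − 4)/9 = 7/18.
Left endpoints: 4, 79/18, 43/9, 31/6, 50/9, 107/18, 19/3, 121/18, 64/9.
f(4) = 82, f(79/18) = 31853/324, f(43/9) = 9407/81, f(31/6) = 4877/36, f(50/9) = 12662/81, f(107/18) = 57893/324, f(19/3) = 1823/9, f(121/18) = 73853/324, f(64/9) = 20642/81.
Sum = Δt · [f(4) + f(79/18) + f(43/9) + ...].
Sum ≈ 564.7675.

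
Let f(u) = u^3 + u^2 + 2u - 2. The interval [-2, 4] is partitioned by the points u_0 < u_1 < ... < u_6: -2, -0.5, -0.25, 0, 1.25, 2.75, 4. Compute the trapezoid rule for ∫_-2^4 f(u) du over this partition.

Subinterval widths: 1.5, 0.25, 0.25, 1.25, 1.5, 1.25.
f(-2) = -10, f(-0.5) = -2.875, f(-0.25) = -2.453125, f(0) = -2, f(1.25) = 4.015625, f(2.75) = 31.859375, f(4) = 86.
On each subinterval the trapezoid contributes (Δu_i/2)·[f(u_{i-1}) + f(u_i)].
Sum = 90.94921875.

90.94921875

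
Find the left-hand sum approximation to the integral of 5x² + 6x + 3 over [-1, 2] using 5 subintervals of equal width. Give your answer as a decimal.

Δx = (2 − (-1))/5 = 0.6.
Left endpoints: -1, -0.4, 0.2, 0.8, 1.4.
f(-1) = 2, f(-0.4) = 1.4, f(0.2) = 4.4, f(0.8) = 11, f(1.4) = 21.2.
Sum = Δx · [f(-1) + f(-0.4) + f(0.2) + f(0.8) + f(1.4)].
Sum = 24.

24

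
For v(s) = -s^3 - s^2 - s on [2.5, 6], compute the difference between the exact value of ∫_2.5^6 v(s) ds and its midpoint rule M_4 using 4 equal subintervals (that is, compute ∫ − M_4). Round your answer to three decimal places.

-3.070

Exact integral: ∫_2.5^6 v(s) ds ≈ -395.90104.
M_4 ≈ -392.83057.
Error ≈ -395.90104 − (-392.83057) ≈ -3.070.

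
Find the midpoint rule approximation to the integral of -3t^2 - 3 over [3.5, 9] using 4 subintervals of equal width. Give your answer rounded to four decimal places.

Δt = (9 − 3.5)/4 = 1.375.
Midpoints: 4.1875, 5.5625, 6.9375, 8.3125.
f(4.1875) = -55.60546875, f(5.5625) = -95.82421875, f(6.9375) = -147.38671875, f(8.3125) = -210.29296875.
Sum = Δt · [f(4.1875) + f(5.5625) + f(6.9375) + f(8.3125)].
Sum ≈ -700.0254.

-700.0254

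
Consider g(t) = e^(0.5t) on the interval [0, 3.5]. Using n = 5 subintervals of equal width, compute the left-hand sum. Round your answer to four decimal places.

7.9420

Δt = (3.5 − 0)/5 = 0.7.
Left endpoints: 0, 0.7, 1.4, 2.1, 2.8.
g(0) ≈ 1.0000, g(0.7) ≈ 1.4191, g(1.4) ≈ 2.0138, g(2.1) ≈ 2.8577, g(2.8) ≈ 4.0552.
Sum = Δt · [g(0) + g(0.7) + g(1.4) + g(2.1) + g(2.8)].
Sum ≈ 7.9420.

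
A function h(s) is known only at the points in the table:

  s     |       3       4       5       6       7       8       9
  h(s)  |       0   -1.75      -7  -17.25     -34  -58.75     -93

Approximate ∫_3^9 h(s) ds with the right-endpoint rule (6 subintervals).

Δs = 1.
Sum = 1·[(-1.75) + (-7) + (-17.25) + (-34) + (-58.75) + (-93)] = -211.75.

-211.75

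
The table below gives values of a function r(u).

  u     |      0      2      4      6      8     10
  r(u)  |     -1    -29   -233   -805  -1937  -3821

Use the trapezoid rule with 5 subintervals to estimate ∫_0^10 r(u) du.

-9830

Δu = 2.
T_5 = (2/2)·[(-1) + 2·(-29) + 2·(-233) + 2·(-805) + 2·(-1937) + (-3821)] = -9830.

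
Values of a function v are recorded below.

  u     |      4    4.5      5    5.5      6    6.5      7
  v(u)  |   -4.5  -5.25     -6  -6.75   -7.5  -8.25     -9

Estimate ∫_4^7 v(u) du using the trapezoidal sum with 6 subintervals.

Δu = 0.5.
T_6 = (0.5/2)·[(-4.5) + 2·(-5.25) + 2·(-6) + 2·(-6.75) + 2·(-7.5) + 2·(-8.25) + (-9)] = -20.25.

-20.25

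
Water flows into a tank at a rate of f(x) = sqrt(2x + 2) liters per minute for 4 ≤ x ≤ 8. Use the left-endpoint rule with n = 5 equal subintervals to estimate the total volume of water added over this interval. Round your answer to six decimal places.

14.478483

Δx = (8 − 4)/5 = 0.8.
Left endpoints: 4, 4.8, 5.6, 6.4, 7.2.
f(4) ≈ 3.162278, f(4.8) ≈ 3.405877, f(5.6) ≈ 3.633180, f(6.4) ≈ 3.847077, f(7.2) ≈ 4.049691.
Sum = Δx · [f(4) + f(4.8) + f(5.6) + f(6.4) + f(7.2)].
Sum ≈ 14.478483.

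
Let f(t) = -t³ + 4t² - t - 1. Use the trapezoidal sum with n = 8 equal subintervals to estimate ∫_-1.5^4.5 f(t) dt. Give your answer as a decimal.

9.46875

Δt = (4.5 − (-1.5))/8 = 0.75.
f(-1.5) = 12.875, f(-0.75) = 2.421875, f(0) = -1, f(0.75) = 0.078125, f(1.5) = 3.125, f(2.25) = 5.609375, f(3) = 5, f(3.75) = -1.234375, f(4.5) = -15.625.
T_8 = (Δt/2)·[f(t_0) + 2f(t_1) + ... + 2f(t_{7}) + f(t_8)].
Sum = 9.46875.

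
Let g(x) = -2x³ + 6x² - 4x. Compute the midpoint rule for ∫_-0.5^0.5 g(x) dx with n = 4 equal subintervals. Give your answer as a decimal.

Δx = (0.5 − (-0.5))/4 = 0.25.
Midpoints: -0.375, -0.125, 0.125, 0.375.
g(-0.375) = 2.44921875, g(-0.125) = 0.59765625, g(0.125) = -0.41015625, g(0.375) = -0.76171875.
Sum = Δx · [g(-0.375) + g(-0.125) + g(0.125) + g(0.375)].
Sum = 0.46875.

0.46875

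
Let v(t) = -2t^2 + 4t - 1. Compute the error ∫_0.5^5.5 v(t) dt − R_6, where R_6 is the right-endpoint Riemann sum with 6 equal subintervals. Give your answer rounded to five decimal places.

Exact integral: ∫_0.5^5.5 v(t) dt ≈ -55.8333333.
R_6 ≈ -73.6574074.
Error ≈ -55.8333333 − (-73.6574074) ≈ 17.82407.

17.82407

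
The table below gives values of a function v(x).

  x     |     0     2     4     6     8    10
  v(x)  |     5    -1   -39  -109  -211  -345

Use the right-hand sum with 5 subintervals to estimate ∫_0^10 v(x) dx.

Δx = 2.
Sum = 2·[(-1) + (-39) + (-109) + (-211) + (-345)] = -1410.

-1410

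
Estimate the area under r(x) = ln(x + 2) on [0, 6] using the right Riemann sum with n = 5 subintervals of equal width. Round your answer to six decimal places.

10.036663

Δx = (6 − 0)/5 = 1.2.
Right endpoints: 1.2, 2.4, 3.6, 4.8, 6.
r(1.2) ≈ 1.163151, r(2.4) ≈ 1.481605, r(3.6) ≈ 1.722767, r(4.8) ≈ 1.916923, r(6) ≈ 2.079442.
Sum = Δx · [r(1.2) + r(2.4) + r(3.6) + r(4.8) + r(6)].
Sum ≈ 10.036663.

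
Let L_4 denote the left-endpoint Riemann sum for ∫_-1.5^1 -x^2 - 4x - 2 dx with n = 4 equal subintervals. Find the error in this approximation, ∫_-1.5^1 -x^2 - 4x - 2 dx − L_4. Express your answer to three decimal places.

Exact integral: ∫_-1.5^1 f(x) dx ≈ -3.95833.
L_4 = -1.38671875.
Error ≈ -3.95833 − (-1.38671875) ≈ -2.572.

-2.572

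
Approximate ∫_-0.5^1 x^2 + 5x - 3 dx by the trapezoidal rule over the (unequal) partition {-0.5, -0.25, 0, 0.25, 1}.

Subinterval widths: 0.25, 0.25, 0.25, 0.75.
f(-0.5) = -5.25, f(-0.25) = -4.1875, f(0) = -3, f(0.25) = -1.6875, f(1) = 3.
On each subinterval the trapezoid contributes (Δx_i/2)·[f(x_{i-1}) + f(x_i)].
Sum = -2.171875.

-2.171875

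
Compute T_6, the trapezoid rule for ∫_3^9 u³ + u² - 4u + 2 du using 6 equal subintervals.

1741

Δu = (9 − 3)/6 = 1.
f(3) = 26, f(4) = 66, f(5) = 132, f(6) = 230, f(7) = 366, f(8) = 546, f(9) = 776.
T_6 = (Δu/2)·[f(u_0) + 2f(u_1) + ... + 2f(u_{5}) + f(u_6)].
Sum = 1741.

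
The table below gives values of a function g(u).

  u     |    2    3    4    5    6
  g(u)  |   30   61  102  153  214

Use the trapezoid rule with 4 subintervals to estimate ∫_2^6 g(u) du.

Δu = 1.
T_4 = (1/2)·[30 + 2·61 + 2·102 + 2·153 + 214] = 438.

438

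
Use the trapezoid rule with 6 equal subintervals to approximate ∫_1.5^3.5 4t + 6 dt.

Δt = (3.5 − 1.5)/6 = 1/3.
f(1.5) = 12, f(11/6) = 40/3, f(13/6) = 44/3, f(2.5) = 16, f(17/6) = 52/3, f(19/6) = 56/3, f(3.5) = 20.
T_6 = (Δt/2)·[f(t_0) + 2f(t_1) + ... + 2f(t_{5}) + f(t_6)].
Sum = 32.

32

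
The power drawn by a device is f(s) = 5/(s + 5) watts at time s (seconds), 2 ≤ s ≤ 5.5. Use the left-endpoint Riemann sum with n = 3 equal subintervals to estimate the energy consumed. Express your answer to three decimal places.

Δs = (5.5 − 2)/3 = 7/6.
Left endpoints: 2, 19/6, 13/3.
f(2) = 5/7, f(19/6) = 30/49, f(13/3) = 15/28.
Sum = Δs · [f(2) + f(19/6) + f(13/3)].
Sum ≈ 2.173.

2.173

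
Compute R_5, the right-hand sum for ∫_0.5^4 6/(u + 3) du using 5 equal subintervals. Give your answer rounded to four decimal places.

3.8738

Δu = (4 − 0.5)/5 = 0.7.
Right endpoints: 1.2, 1.9, 2.6, 3.3, 4.
f(1.2) = 10/7, f(1.9) = 60/49, f(2.6) = 15/14, f(3.3) = 20/21, f(4) = 6/7.
Sum = Δu · [f(1.2) + f(1.9) + f(2.6) + f(3.3) + f(4)].
Sum ≈ 3.8738.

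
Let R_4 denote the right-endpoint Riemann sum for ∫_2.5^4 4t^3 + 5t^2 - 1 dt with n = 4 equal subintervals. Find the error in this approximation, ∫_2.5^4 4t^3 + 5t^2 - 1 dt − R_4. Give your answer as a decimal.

Exact integral: ∫_2.5^4 f(t) dt = 296.0625.
R_4 = 343.03125.
Error = 296.0625 − 343.03125 = -46.96875.

-46.96875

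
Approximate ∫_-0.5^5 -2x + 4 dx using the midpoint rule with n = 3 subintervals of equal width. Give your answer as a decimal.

-2.75

Δx = (5 − (-0.5))/3 = 11/6.
Midpoints: 5/12, 2.25, 49/12.
f(5/12) = 19/6, f(2.25) = -0.5, f(49/12) = -25/6.
Sum = Δx · [f(5/12) + f(2.25) + f(49/12)].
Sum = -2.75.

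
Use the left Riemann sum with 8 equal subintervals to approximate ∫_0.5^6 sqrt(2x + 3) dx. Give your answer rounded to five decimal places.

16.04492

Δx = (6 − 0.5)/8 = 0.6875.
Left endpoints: 0.5, 1.1875, 1.875, 2.5625, 3.25, 3.9375, 4.625, 5.3125.
f(0.5) ≈ 2.00000, f(1.1875) ≈ 2.31840, f(1.875) ≈ 2.59808, f(2.5625) ≈ 2.85044, f(3.25) ≈ 3.08221, f(3.9375) ≈ 3.29773, f(4.625) ≈ 3.50000, f(5.3125) ≈ 3.69121.
Sum = Δx · [f(0.5) + f(1.1875) + f(1.875) + ...].
Sum ≈ 16.04492.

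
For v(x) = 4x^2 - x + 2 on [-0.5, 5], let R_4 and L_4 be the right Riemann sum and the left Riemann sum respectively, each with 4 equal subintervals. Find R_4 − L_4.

128.5625

R_4 = 236.671875.
L_4 = 108.109375.
R_4 − L_4 = 128.5625.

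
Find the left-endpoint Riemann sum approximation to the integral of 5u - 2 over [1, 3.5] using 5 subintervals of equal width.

Δu = (3.5 − 1)/5 = 0.5.
Left endpoints: 1, 1.5, 2, 2.5, 3.
f(1) = 3, f(1.5) = 5.5, f(2) = 8, f(2.5) = 10.5, f(3) = 13.
Sum = Δu · [f(1) + f(1.5) + f(2) + f(2.5) + f(3)].
Sum = 20.

20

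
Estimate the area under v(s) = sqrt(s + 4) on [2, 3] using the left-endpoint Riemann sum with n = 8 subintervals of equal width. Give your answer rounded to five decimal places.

Δs = (3 − 2)/8 = 0.125.
Left endpoints: 2, 2.125, 2.25, 2.375, 2.5, 2.625, 2.75, 2.875.
v(2) ≈ 2.44949, v(2.125) ≈ 2.47487, v(2.25) ≈ 2.50000, v(2.375) ≈ 2.52488, v(2.5) ≈ 2.54951, v(2.625) ≈ 2.57391, v(2.75) ≈ 2.59808, v(2.875) ≈ 2.62202.
Sum = Δs · [v(2) + v(2.125) + v(2.25) + ...].
Sum ≈ 2.53659.

2.53659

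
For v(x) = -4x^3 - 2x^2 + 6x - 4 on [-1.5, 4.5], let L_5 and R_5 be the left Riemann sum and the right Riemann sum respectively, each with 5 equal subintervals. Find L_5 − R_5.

L_5 = -240.
R_5 = -693.6.
L_5 − R_5 = 453.6.

453.6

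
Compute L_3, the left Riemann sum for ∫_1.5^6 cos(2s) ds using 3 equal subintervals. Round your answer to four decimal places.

Δs = (6 − 1.5)/3 = 1.5.
Left endpoints: 1.5, 3, 4.5.
f(1.5) ≈ -0.9900, f(3) ≈ 0.9602, f(4.5) ≈ -0.9111.
Sum = Δs · [f(1.5) + f(3) + f(4.5)].
Sum ≈ -1.4114.

-1.4114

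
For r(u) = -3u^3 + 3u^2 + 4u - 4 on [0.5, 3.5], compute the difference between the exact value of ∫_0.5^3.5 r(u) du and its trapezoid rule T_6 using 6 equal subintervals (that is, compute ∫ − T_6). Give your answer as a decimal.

Exact integral: ∫_0.5^3.5 r(u) du = -57.75.
T_6 = -59.625.
Error = -57.75 − (-59.625) = 1.875.

1.875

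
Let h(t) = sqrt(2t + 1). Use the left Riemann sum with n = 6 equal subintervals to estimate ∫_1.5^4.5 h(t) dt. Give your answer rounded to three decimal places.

Δt = (4.5 − 1.5)/6 = 0.5.
Left endpoints: 1.5, 2, 2.5, 3, 3.5, 4.
h(1.5) ≈ 2.000, h(2) ≈ 2.236, h(2.5) ≈ 2.449, h(3) ≈ 2.646, h(3.5) ≈ 2.828, h(4) ≈ 3.000.
Sum = Δt · [h(1.5) + h(2) + h(2.5) + ...].
Sum ≈ 7.580.

7.580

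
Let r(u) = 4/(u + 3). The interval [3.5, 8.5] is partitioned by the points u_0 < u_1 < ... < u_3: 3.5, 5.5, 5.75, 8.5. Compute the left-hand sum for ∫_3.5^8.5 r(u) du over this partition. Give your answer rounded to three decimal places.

Subinterval widths: 2, 0.25, 2.75.
Left endpoints: 3.5, 5.5, 5.75.
r(3.5) = 8/13, r(5.5) = 8/17, r(5.75) = 16/35.
Sum = Σ Δu_i · r(u_i).
Sum ≈ 2.606.

2.606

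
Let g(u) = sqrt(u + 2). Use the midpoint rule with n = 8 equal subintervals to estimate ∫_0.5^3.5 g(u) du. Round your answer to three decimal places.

5.964

Δu = (3.5 − 0.5)/8 = 0.375.
Midpoints: 0.6875, 1.0625, 1.4375, 1.8125, 2.1875, 2.5625, 2.9375, 3.3125.
g(0.6875) ≈ 1.639, g(1.0625) ≈ 1.750, g(1.4375) ≈ 1.854, g(1.8125) ≈ 1.953, g(2.1875) ≈ 2.046, g(2.5625) ≈ 2.136, g(2.9375) ≈ 2.222, g(3.3125) ≈ 2.305.
Sum = Δu · [g(0.6875) + g(1.0625) + g(1.4375) + ...].
Sum ≈ 5.964.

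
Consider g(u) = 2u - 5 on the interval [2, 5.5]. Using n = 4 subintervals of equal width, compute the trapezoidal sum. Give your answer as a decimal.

Δu = (5.5 − 2)/4 = 0.875.
g(2) = -1, g(2.875) = 0.75, g(3.75) = 2.5, g(4.625) = 4.25, g(5.5) = 6.
T_4 = (Δu/2)·[g(u_0) + 2g(u_1) + 2g(u_2) + 2g(u_3) + g(u_4)].
Sum = 8.75.

8.75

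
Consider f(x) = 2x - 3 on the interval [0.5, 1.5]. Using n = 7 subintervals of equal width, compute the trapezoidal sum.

Δx = (1.5 − 0.5)/7 = 1/7.
f(0.5) = -2, f(9/14) = -12/7, f(11/14) = -10/7, f(13/14) = -8/7, f(15/14) = -6/7, f(17/14) = -4/7, f(19/14) = -2/7, f(1.5) = 0.
T_7 = (Δx/2)·[f(x_0) + 2f(x_1) + ... + 2f(x_{6}) + f(x_7)].
Sum = -1.

-1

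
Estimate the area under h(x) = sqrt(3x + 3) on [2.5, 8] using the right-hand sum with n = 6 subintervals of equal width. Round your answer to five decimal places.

Δx = (8 − 2.5)/6 = 11/12.
Right endpoints: 41/12, 13/3, 5.25, 37/6, 85/12, 8.
h(41/12) ≈ 3.64005, h(13/3) ≈ 4.00000, h(5.25) ≈ 4.33013, h(37/6) ≈ 4.63681, h(85/12) ≈ 4.92443, h(8) ≈ 5.19615.
Sum = Δx · [h(41/12) + h(13/3) + h(5.25) + ...].
Sum ≈ 24.50027.

24.50027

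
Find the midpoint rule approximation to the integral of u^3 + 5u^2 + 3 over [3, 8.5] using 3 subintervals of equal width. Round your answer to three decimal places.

Δu = (8.5 − 3)/3 = 11/6.
Midpoints: 47/12, 5.75, 91/12.
f(47/12) = 241547/1728, f(5.75) = 358.421875, f(91/12) = 1255615/1728.
Sum = Δu · [f(47/12) + f(5.75) + f(91/12)].
Sum ≈ 2245.531.

2245.531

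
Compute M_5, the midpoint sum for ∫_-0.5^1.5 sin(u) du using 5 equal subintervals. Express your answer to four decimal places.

Δu = (1.5 − (-0.5))/5 = 0.4.
Midpoints: -0.3, 0.1, 0.5, 0.9, 1.3.
f(-0.3) ≈ -0.2955, f(0.1) ≈ 0.0998, f(0.5) ≈ 0.4794, f(0.9) ≈ 0.7833, f(1.3) ≈ 0.9636.
Sum = Δu · [f(-0.3) + f(0.1) + f(0.5) + f(0.9) + f(1.3)].
Sum ≈ 0.8122.

0.8122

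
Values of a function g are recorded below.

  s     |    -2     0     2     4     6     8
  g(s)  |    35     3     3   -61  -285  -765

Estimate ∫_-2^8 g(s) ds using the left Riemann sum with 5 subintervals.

Δs = 2.
Sum = 2·[35 + 3 + 3 + (-61) + (-285)] = -610.

-610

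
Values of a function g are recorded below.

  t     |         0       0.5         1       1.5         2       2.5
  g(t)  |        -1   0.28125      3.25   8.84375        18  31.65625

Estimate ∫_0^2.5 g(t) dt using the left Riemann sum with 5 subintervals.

14.6875

Δt = 0.5.
Sum = 0.5·[(-1) + 0.28125 + 3.25 + 8.84375 + 18] = 14.6875.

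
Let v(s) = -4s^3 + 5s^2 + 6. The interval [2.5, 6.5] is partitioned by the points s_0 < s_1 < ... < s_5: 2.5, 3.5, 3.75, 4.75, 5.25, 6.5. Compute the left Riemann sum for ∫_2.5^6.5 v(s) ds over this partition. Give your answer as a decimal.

-884.625

Subinterval widths: 1, 0.25, 1, 0.5, 1.25.
Left endpoints: 2.5, 3.5, 3.75, 4.75, 5.25.
v(2.5) = -25.25, v(3.5) = -104.25, v(3.75) = -134.625, v(4.75) = -309.875, v(5.25) = -435.
Sum = Σ Δs_i · v(s_i).
Sum = -884.625.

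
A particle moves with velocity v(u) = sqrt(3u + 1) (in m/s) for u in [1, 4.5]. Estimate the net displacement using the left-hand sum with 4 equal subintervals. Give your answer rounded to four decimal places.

Δu = (4.5 − 1)/4 = 0.875.
Left endpoints: 1, 1.875, 2.75, 3.625.
v(1) ≈ 2.0000, v(1.875) ≈ 2.5739, v(2.75) ≈ 3.0414, v(3.625) ≈ 3.4460.
Sum = Δu · [v(1) + v(1.875) + v(2.75) + v(3.625)].
Sum ≈ 9.6786.

9.6786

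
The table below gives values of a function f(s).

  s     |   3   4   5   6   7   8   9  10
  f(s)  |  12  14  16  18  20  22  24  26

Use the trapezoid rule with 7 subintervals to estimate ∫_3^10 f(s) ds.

133

Δs = 1.
T_7 = (1/2)·[12 + 2·14 + 2·16 + 2·18 + 2·20 + 2·22 + 2·24 + 26] = 133.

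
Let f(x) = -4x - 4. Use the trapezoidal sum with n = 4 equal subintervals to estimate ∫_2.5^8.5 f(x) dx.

Δx = (8.5 − 2.5)/4 = 1.5.
f(2.5) = -14, f(4) = -20, f(5.5) = -26, f(7) = -32, f(8.5) = -38.
T_4 = (Δx/2)·[f(x_0) + 2f(x_1) + 2f(x_2) + 2f(x_3) + f(x_4)].
Sum = -156.

-156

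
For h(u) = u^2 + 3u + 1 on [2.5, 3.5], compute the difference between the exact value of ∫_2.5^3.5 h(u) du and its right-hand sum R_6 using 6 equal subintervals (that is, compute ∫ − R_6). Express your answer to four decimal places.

-0.7546

Exact integral: ∫_2.5^3.5 h(u) du ≈ 19.083333.
R_6 ≈ 19.837963.
Error ≈ 19.083333 − 19.837963 ≈ -0.7546.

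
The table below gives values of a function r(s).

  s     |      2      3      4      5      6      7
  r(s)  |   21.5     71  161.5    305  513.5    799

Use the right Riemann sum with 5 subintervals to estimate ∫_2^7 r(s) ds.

1850

Δs = 1.
Sum = 1·[71 + 161.5 + 305 + 513.5 + 799] = 1850.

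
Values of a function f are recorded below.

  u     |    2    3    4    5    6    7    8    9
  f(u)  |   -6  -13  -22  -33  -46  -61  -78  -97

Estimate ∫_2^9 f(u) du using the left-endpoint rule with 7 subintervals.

Δu = 1.
Sum = 1·[(-6) + (-13) + (-22) + (-33) + (-46) + (-61) + (-78)] = -259.

-259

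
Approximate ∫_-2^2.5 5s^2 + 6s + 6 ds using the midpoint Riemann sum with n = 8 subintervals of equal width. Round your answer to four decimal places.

Δs = (2.5 − (-2))/8 = 0.5625.
Midpoints: -1.71875, -1.15625, -0.59375, -0.03125, 0.53125, 1.09375, 1.65625, 2.21875.
f(-1.71875) = 10709/1024, f(-1.15625) = 5885/1024, f(-0.59375) = 4301/1024, f(-0.03125) = 5957/1024, f(0.53125) = 10853/1024, f(1.09375) = 18989/1024, f(1.65625) = 30365/1024, f(2.21875) = 44981/1024.
Sum = Δs · [f(-1.71875) + f(-1.15625) + f(-0.59375) + ...].
Sum ≈ 72.5317.

72.5317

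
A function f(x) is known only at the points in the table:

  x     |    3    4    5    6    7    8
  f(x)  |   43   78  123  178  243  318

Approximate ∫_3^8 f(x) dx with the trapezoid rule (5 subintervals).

Δx = 1.
T_5 = (1/2)·[43 + 2·78 + 2·123 + 2·178 + 2·243 + 318] = 802.5.

802.5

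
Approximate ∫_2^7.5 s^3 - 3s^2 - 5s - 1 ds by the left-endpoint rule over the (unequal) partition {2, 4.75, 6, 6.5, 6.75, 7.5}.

Subinterval widths: 2.75, 1.25, 0.5, 0.25, 0.75.
Left endpoints: 2, 4.75, 6, 6.5, 6.75.
f(2) = -15, f(4.75) = 14.734375, f(6) = 77, f(6.5) = 114.375, f(6.75) = 136.109375.
Sum = Σ Δs_i · f(s_i).
Sum = 146.34375.

146.34375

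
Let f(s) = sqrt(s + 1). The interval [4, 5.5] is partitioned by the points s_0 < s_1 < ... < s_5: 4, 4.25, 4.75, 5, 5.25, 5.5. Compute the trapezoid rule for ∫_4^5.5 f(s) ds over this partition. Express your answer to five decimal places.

Subinterval widths: 0.25, 0.5, 0.25, 0.25, 0.25.
f(4) ≈ 2.23607, f(4.25) ≈ 2.29129, f(4.75) ≈ 2.39792, f(5) ≈ 2.44949, f(5.25) ≈ 2.50000, f(5.5) ≈ 2.54951.
On each subinterval the trapezoid contributes (Δs_i/2)·[f(s_{i-1}) + f(s_i)].
Sum ≈ 3.59402.

3.59402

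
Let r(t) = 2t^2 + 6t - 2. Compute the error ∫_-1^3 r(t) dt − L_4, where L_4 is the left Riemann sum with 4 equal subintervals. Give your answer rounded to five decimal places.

Exact integral: ∫_-1^3 r(t) dt ≈ 34.6666667.
L_4 = 16.
Error ≈ 34.6666667 − 16 ≈ 18.66667.

18.66667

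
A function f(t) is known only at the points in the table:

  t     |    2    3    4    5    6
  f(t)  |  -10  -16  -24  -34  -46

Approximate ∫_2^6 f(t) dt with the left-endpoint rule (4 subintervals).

-84

Δt = 1.
Sum = 1·[(-10) + (-16) + (-24) + (-34)] = -84.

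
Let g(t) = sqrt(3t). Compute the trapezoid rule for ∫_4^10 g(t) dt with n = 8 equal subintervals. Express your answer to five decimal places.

Δt = (10 − 4)/8 = 0.75.
g(4) ≈ 3.46410, g(4.75) ≈ 3.77492, g(5.5) ≈ 4.06202, g(6.25) ≈ 4.33013, g(7) ≈ 4.58258, g(7.75) ≈ 4.82183, g(8.5) ≈ 5.04975, g(9.25) ≈ 5.26783, g(10) ≈ 5.47723.
T_8 = (Δt/2)·[g(t_0) + 2g(t_1) + ... + 2g(t_{7}) + g(t_8)].
Sum ≈ 27.26978.

27.26978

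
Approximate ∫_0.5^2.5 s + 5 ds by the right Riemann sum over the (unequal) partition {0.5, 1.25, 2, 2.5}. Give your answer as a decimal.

Subinterval widths: 0.75, 0.75, 0.5.
Right endpoints: 1.25, 2, 2.5.
f(1.25) = 6.25, f(2) = 7, f(2.5) = 7.5.
Sum = Σ Δs_i · f(s_i).
Sum = 13.6875.

13.6875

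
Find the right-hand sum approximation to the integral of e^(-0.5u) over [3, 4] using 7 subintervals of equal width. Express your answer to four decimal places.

Δu = (4 − 3)/7 = 1/7.
Right endpoints: 22/7, 23/7, 24/7, 25/7, 26/7, 27/7, 4.
f(22/7) ≈ 0.2077, f(23/7) ≈ 0.1934, f(24/7) ≈ 0.1801, f(25/7) ≈ 0.1677, f(26/7) ≈ 0.1561, f(27/7) ≈ 0.1454, f(4) ≈ 0.1353.
Sum = Δu · [f(22/7) + f(23/7) + f(24/7) + ...].
Sum ≈ 0.1694.

0.1694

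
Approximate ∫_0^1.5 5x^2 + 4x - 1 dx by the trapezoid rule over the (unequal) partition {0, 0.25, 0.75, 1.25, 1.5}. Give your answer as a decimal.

8.859375

Subinterval widths: 0.25, 0.5, 0.5, 0.25.
f(0) = -1, f(0.25) = 0.3125, f(0.75) = 4.8125, f(1.25) = 11.8125, f(1.5) = 16.25.
On each subinterval the trapezoid contributes (Δx_i/2)·[f(x_{i-1}) + f(x_i)].
Sum = 8.859375.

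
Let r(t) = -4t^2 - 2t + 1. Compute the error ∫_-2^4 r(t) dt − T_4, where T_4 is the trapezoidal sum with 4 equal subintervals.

Exact integral: ∫_-2^4 r(t) dt = -102.
T_4 = -111.
Error = -102 − (-111) = 9.

9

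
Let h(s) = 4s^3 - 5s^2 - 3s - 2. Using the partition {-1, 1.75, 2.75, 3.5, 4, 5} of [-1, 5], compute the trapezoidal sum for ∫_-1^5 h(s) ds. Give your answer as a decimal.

379.21875

Subinterval widths: 2.75, 1, 0.75, 0.5, 1.
h(-1) = -8, h(1.75) = -1.125, h(2.75) = 35.125, h(3.5) = 97.75, h(4) = 162, h(5) = 358.
On each subinterval the trapezoid contributes (Δs_i/2)·[h(s_{i-1}) + h(s_i)].
Sum = 379.21875.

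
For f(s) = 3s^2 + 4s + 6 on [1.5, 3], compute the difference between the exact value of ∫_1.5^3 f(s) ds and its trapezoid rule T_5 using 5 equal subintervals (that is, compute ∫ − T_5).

-0.0675

Exact integral: ∫_1.5^3 f(s) ds = 46.125.
T_5 = 46.1925.
Error = 46.125 − 46.1925 = -0.0675.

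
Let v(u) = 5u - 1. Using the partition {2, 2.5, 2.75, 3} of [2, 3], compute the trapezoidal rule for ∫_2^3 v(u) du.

Subinterval widths: 0.5, 0.25, 0.25.
v(2) = 9, v(2.5) = 11.5, v(2.75) = 12.75, v(3) = 14.
On each subinterval the trapezoid contributes (Δu_i/2)·[v(u_{i-1}) + v(u_i)].
Sum = 11.5.

11.5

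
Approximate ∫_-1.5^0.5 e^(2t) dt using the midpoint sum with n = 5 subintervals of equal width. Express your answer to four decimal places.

1.2993

Δt = (0.5 − (-1.5))/5 = 0.4.
Midpoints: -1.3, -0.9, -0.5, -0.1, 0.3.
f(-1.3) ≈ 0.0743, f(-0.9) ≈ 0.1653, f(-0.5) ≈ 0.3679, f(-0.1) ≈ 0.8187, f(0.3) ≈ 1.8221.
Sum = Δt · [f(-1.3) + f(-0.9) + f(-0.5) + f(-0.1) + f(0.3)].
Sum ≈ 1.2993.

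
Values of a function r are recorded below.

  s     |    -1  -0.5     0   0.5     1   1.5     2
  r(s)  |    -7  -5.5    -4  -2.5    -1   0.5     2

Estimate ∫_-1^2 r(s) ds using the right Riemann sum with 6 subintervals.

-5.25

Δs = 0.5.
Sum = 0.5·[(-5.5) + (-4) + (-2.5) + (-1) + 0.5 + 2] = -5.25.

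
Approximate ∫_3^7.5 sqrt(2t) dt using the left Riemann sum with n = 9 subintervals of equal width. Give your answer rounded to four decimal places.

14.1069

Δt = (7.5 − 3)/9 = 0.5.
Left endpoints: 3, 3.5, 4, 4.5, 5, 5.5, 6, 6.5, 7.
f(3) ≈ 2.4495, f(3.5) ≈ 2.6458, f(4) ≈ 2.8284, f(4.5) ≈ 3.0000, f(5) ≈ 3.1623, f(5.5) ≈ 3.3166, f(6) ≈ 3.4641, f(6.5) ≈ 3.6056, f(7) ≈ 3.7417.
Sum = Δt · [f(3) + f(3.5) + f(4) + ...].
Sum ≈ 14.1069.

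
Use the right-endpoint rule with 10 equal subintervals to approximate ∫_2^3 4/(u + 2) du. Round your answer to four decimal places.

0.8826

Δu = (3 − 2)/10 = 0.1.
Right endpoints: 2.1, 2.2, 2.3, 2.4, 2.5, 2.6, 2.7, 2.8, 2.9, 3.
f(2.1) = 40/41, f(2.2) = 20/21, f(2.3) = 40/43, f(2.4) = 10/11, f(2.5) = 8/9, f(2.6) = 20/23, f(2.7) = 40/47, f(2.8) = 5/6, f(2.9) = 40/49, f(3) = 0.8.
Sum = Δu · [f(2.1) + f(2.2) + f(2.3) + ...].
Sum ≈ 0.8826.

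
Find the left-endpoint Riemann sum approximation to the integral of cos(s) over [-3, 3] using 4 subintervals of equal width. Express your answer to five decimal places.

0.22722

Δs = (3 − (-3))/4 = 1.5.
Left endpoints: -3, -1.5, 0, 1.5.
f(-3) ≈ -0.98999, f(-1.5) ≈ 0.07074, f(0) ≈ 1.00000, f(1.5) ≈ 0.07074.
Sum = Δs · [f(-3) + f(-1.5) + f(0) + f(1.5)].
Sum ≈ 0.22722.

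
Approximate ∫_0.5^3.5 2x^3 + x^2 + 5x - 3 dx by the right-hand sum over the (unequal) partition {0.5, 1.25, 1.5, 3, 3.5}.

Subinterval widths: 0.75, 0.25, 1.5, 0.5.
Right endpoints: 1.25, 1.5, 3, 3.5.
f(1.25) = 8.71875, f(1.5) = 13.5, f(3) = 75, f(3.5) = 112.5.
Sum = Σ Δx_i · f(x_i).
Sum = 178.6640625.

178.6640625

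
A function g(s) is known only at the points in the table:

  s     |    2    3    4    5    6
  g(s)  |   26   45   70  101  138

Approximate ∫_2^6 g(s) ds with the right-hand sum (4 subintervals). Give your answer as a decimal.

354

Δs = 1.
Sum = 1·[45 + 70 + 101 + 138] = 354.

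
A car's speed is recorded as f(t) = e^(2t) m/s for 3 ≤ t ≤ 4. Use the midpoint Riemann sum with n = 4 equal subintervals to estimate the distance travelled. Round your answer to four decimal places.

Δt = (4 − 3)/4 = 0.25.
Midpoints: 3.125, 3.375, 3.625, 3.875.
f(3.125) ≈ 518.0128, f(3.375) ≈ 854.0588, f(3.625) ≈ 1408.1048, f(3.875) ≈ 2321.5724.
Sum = Δt · [f(3.125) + f(3.375) + f(3.625) + f(3.875)].
Sum ≈ 1275.4372.

1275.4372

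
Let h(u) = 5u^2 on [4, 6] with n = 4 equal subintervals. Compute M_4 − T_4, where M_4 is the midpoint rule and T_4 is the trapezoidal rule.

-0.625

M_4 = 253.125.
T_4 = 253.75.
M_4 − T_4 = -0.625.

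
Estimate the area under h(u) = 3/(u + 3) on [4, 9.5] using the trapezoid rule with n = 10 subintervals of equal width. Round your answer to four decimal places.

Δu = (9.5 − 4)/10 = 0.55.
h(4) = 3/7, h(4.55) = 60/151, h(5.1) = 10/27, h(5.65) = 60/173, h(6.2) = 15/46, h(6.75) = 4/13, h(7.3) = 30/103, h(7.85) = 60/217, h(8.4) = 5/19, h(8.95) = 60/239, h(9.5) = 0.24.
T_10 = (Δu/2)·[h(u_0) + 2h(u_1) + ... + 2h(u_{9}) + h(u_10)].
Sum ≈ 1.7405.

1.7405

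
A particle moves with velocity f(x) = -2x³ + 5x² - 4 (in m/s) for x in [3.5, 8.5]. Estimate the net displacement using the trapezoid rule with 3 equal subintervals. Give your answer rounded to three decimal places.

-1674.676

Δx = (8.5 − 3.5)/3 = 5/3.
f(3.5) = -28.5, f(31/6) = -3952/27, f(41/6) = -22069/54, f(8.5) = -871.
T_3 = (Δx/2)·[f(x_0) + 2f(x_1) + 2f(x_2) + f(x_3)].
Sum ≈ -1674.676.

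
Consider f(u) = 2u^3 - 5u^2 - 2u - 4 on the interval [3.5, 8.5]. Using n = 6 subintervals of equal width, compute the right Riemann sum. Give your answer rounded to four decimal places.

Δu = (8.5 − 3.5)/6 = 5/6.
Right endpoints: 13/3, 31/6, 6, 41/6, 23/3, 8.5.
f(13/3) = 1517/27, f(31/6) = 3457/27, f(6) = 236, f(41/6) = 20899/54, f(23/3) = 15877/27, f(8.5) = 846.
Sum = Δu · [f(13/3) + f(31/6) + f(6) + ...].
Sum ≈ 1867.7315.

1867.7315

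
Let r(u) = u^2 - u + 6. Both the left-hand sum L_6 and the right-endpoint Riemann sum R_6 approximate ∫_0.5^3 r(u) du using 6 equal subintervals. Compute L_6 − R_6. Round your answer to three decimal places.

L_6 ≈ 18.35359.
R_6 ≈ 20.95775.
L_6 − R_6 ≈ -2.604.

-2.604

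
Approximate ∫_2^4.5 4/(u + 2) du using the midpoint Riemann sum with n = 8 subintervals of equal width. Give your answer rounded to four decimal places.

1.9414

Δu = (4.5 − 2)/8 = 0.3125.
Midpoints: 2.15625, 2.46875, 2.78125, 3.09375, 3.40625, 3.71875, 4.03125, 4.34375.
f(2.15625) = 128/133, f(2.46875) = 128/143, f(2.78125) = 128/153, f(3.09375) = 128/163, f(3.40625) = 128/173, f(3.71875) = 128/183, f(4.03125) = 128/193, f(4.34375) = 128/203.
Sum = Δu · [f(2.15625) + f(2.46875) + f(2.78125) + ...].
Sum ≈ 1.9414.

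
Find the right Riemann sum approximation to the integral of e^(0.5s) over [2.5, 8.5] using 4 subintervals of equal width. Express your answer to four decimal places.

189.3788

Δs = (8.5 − 2.5)/4 = 1.5.
Right endpoints: 4, 5.5, 7, 8.5.
f(4) ≈ 7.3891, f(5.5) ≈ 15.6426, f(7) ≈ 33.1155, f(8.5) ≈ 70.1054.
Sum = Δs · [f(4) + f(5.5) + f(7) + f(8.5)].
Sum ≈ 189.3788.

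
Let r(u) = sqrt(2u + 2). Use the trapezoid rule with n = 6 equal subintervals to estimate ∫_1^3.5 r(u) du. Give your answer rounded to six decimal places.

6.330925

Δu = (3.5 − 1)/6 = 5/12.
r(1) ≈ 2.000000, r(17/12) ≈ 2.198484, r(11/6) ≈ 2.380476, r(2.25) ≈ 2.549510, r(8/3) ≈ 2.708013, r(37/12) ≈ 2.857738, r(3.5) ≈ 3.000000.
T_6 = (Δu/2)·[r(u_0) + 2r(u_1) + ... + 2r(u_{5}) + r(u_6)].
Sum ≈ 6.330925.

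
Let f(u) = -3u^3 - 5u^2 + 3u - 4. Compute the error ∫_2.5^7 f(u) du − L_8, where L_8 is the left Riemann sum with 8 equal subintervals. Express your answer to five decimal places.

-321.21167

Exact integral: ∫_2.5^7 f(u) du = -2270.953125.
L_8 ≈ -1949.7414551.
Error ≈ -2270.953125 − (-1949.7414551) ≈ -321.21167.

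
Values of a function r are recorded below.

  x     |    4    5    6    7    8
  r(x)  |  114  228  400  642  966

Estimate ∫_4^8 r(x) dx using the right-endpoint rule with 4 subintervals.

Δx = 1.
Sum = 1·[228 + 400 + 642 + 966] = 2236.

2236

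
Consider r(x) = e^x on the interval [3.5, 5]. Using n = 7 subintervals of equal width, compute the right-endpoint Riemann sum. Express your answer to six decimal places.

Δx = (5 − 3.5)/7 = 3/14.
Right endpoints: 26/7, 55/14, 29/7, 61/14, 32/7, 67/14, 5.
r(26/7) ≈ 41.029270, r(55/14) ≈ 50.834305, r(29/7) ≈ 62.982515, r(61/14) ≈ 78.033862, r(32/7) ≈ 96.682128, r(67/14) ≈ 119.786895, r(5) ≈ 148.413159.
Sum = Δx · [r(26/7) + r(55/14) + r(29/7) + ...].
Sum ≈ 128.091886.

128.091886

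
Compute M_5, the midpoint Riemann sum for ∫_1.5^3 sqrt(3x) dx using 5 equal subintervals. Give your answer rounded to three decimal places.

3.879

Δx = (3 − 1.5)/5 = 0.3.
Midpoints: 1.65, 1.95, 2.25, 2.55, 2.85.
f(1.65) ≈ 2.225, f(1.95) ≈ 2.419, f(2.25) ≈ 2.598, f(2.55) ≈ 2.766, f(2.85) ≈ 2.924.
Sum = Δx · [f(1.65) + f(1.95) + f(2.25) + f(2.55) + f(2.85)].
Sum ≈ 3.879.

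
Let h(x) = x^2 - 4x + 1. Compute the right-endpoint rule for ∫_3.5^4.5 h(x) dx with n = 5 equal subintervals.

Δx = (4.5 − 3.5)/5 = 0.2.
Right endpoints: 3.7, 3.9, 4.1, 4.3, 4.5.
h(3.7) = -0.11, h(3.9) = 0.61, h(4.1) = 1.41, h(4.3) = 2.29, h(4.5) = 3.25.
Sum = Δx · [h(3.7) + h(3.9) + h(4.1) + h(4.3) + h(4.5)].
Sum = 1.49.

1.49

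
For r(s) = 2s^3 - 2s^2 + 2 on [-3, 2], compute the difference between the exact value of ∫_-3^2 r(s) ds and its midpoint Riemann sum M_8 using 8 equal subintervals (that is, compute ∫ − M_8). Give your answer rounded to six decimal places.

-0.813802

Exact integral: ∫_-3^2 r(s) ds ≈ -45.83333333.
M_8 = -45.01953125.
Error ≈ -45.83333333 − (-45.01953125) ≈ -0.813802.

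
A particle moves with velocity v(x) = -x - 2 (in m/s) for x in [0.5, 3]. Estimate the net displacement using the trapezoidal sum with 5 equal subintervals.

-9.375

Δx = (3 − 0.5)/5 = 0.5.
v(0.5) = -2.5, v(1) = -3, v(1.5) = -3.5, v(2) = -4, v(2.5) = -4.5, v(3) = -5.
T_5 = (Δx/2)·[v(x_0) + 2v(x_1) + ... + 2v(x_{4}) + v(x_5)].
Sum = -9.375.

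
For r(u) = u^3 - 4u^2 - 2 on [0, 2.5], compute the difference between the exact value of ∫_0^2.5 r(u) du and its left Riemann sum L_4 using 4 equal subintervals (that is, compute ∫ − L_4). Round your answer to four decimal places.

Exact integral: ∫_0^2.5 r(u) du ≈ -16.067708.
L_4 ≈ -13.178711.
Error ≈ -16.067708 − (-13.178711) ≈ -2.8890.

-2.8890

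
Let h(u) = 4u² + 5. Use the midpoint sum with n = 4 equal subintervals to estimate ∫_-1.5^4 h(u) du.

Δu = (4 − (-1.5))/4 = 1.375.
Midpoints: -0.8125, 0.5625, 1.9375, 3.3125.
h(-0.8125) = 7.640625, h(0.5625) = 6.265625, h(1.9375) = 20.015625, h(3.3125) = 48.890625.
Sum = Δu · [h(-0.8125) + h(0.5625) + h(1.9375) + h(3.3125)].
Sum = 113.8671875.

113.8671875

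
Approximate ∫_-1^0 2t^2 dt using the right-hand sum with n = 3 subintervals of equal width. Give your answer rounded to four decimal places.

Δt = (0 − (-1))/3 = 1/3.
Right endpoints: -2/3, -1/3, 0.
f(-2/3) = 8/9, f(-1/3) = 2/9, f(0) = 0.
Sum = Δt · [f(-2/3) + f(-1/3) + f(0)].
Sum ≈ 0.3704.

0.3704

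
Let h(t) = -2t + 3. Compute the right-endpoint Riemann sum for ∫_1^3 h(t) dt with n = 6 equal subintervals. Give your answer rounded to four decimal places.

Δt = (3 − 1)/6 = 1/3.
Right endpoints: 4/3, 5/3, 2, 7/3, 8/3, 3.
h(4/3) = 1/3, h(5/3) = -1/3, h(2) = -1, h(7/3) = -5/3, h(8/3) = -7/3, h(3) = -3.
Sum = Δt · [h(4/3) + h(5/3) + h(2) + ...].
Sum ≈ -2.6667.

-2.6667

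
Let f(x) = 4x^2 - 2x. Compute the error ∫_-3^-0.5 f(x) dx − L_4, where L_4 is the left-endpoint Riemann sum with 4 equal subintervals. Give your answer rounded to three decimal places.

-13.151

Exact integral: ∫_-3^-0.5 f(x) dx ≈ 44.58333.
L_4 = 57.734375.
Error ≈ 44.58333 − 57.734375 ≈ -13.151.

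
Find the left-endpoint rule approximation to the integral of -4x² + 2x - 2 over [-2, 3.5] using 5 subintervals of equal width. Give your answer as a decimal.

-62.92

Δx = (3.5 − (-2))/5 = 1.1.
Left endpoints: -2, -0.9, 0.2, 1.3, 2.4.
f(-2) = -22, f(-0.9) = -7.04, f(0.2) = -1.76, f(1.3) = -6.16, f(2.4) = -20.24.
Sum = Δx · [f(-2) + f(-0.9) + f(0.2) + f(1.3) + f(2.4)].
Sum = -62.92.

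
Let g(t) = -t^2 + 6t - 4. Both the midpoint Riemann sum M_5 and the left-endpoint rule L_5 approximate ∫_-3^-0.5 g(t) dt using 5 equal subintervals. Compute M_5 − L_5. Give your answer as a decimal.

6.09375

M_5 = -45.15625.
L_5 = -51.25.
M_5 − L_5 = 6.09375.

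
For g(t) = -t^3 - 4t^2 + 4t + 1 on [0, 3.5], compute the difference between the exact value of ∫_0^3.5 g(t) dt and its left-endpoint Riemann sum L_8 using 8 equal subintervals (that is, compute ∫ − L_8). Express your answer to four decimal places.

Exact integral: ∫_0^3.5 g(t) dt ≈ -66.682292.
L_8 ≈ -50.679932.
Error ≈ -66.682292 − (-50.679932) ≈ -16.0024.

-16.0024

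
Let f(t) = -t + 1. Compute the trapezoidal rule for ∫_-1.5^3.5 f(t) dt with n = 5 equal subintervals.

Δt = (3.5 − (-1.5))/5 = 1.
f(-1.5) = 2.5, f(-0.5) = 1.5, f(0.5) = 0.5, f(1.5) = -0.5, f(2.5) = -1.5, f(3.5) = -2.5.
T_5 = (Δt/2)·[f(t_0) + 2f(t_1) + ... + 2f(t_{4}) + f(t_5)].
Sum = 0.

0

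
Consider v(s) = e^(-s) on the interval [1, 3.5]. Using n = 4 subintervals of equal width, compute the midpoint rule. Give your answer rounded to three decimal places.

0.332

Δs = (3.5 − 1)/4 = 0.625.
Midpoints: 1.3125, 1.9375, 2.5625, 3.1875.
v(1.3125) ≈ 0.269, v(1.9375) ≈ 0.144, v(2.5625) ≈ 0.077, v(3.1875) ≈ 0.041.
Sum = Δs · [v(1.3125) + v(1.9375) + v(2.5625) + v(3.1875)].
Sum ≈ 0.332.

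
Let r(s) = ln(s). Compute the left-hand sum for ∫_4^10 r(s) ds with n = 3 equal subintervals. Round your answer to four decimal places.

Δs = (10 − 4)/3 = 2.
Left endpoints: 4, 6, 8.
r(4) ≈ 1.3863, r(6) ≈ 1.7918, r(8) ≈ 2.0794.
Sum = Δs · [r(4) + r(6) + r(8)].
Sum ≈ 10.5150.

10.5150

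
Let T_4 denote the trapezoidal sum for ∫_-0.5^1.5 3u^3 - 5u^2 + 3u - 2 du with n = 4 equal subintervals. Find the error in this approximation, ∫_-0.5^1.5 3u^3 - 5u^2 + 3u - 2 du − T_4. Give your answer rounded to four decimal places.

0.0417

Exact integral: ∫_-0.5^1.5 f(u) du ≈ -3.083333.
T_4 = -3.125.
Error ≈ -3.083333 − (-3.125) ≈ 0.0417.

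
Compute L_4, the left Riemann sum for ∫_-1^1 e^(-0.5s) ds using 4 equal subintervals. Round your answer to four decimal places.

Δs = (1 − (-1))/4 = 0.5.
Left endpoints: -1, -0.5, 0, 0.5.
f(-1) ≈ 1.6487, f(-0.5) ≈ 1.2840, f(0) ≈ 1.0000, f(0.5) ≈ 0.7788.
Sum = Δs · [f(-1) + f(-0.5) + f(0) + f(0.5)].
Sum ≈ 2.3558.

2.3558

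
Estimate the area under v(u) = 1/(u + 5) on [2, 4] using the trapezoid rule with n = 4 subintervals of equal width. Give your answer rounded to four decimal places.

Δu = (4 − 2)/4 = 0.5.
v(2) = 1/7, v(2.5) = 2/15, v(3) = 0.125, v(3.5) = 2/17, v(4) = 1/9.
T_4 = (Δu/2)·[v(u_0) + 2v(u_1) + 2v(u_2) + 2v(u_3) + v(u_4)].
Sum ≈ 0.2515.

0.2515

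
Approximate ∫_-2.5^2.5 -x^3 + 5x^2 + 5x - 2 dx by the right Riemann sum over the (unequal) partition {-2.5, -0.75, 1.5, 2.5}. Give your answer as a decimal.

51.81640625

Subinterval widths: 1.75, 2.25, 1.
Right endpoints: -0.75, 1.5, 2.5.
f(-0.75) = -2.515625, f(1.5) = 13.375, f(2.5) = 26.125.
Sum = Σ Δx_i · f(x_i).
Sum = 51.81640625.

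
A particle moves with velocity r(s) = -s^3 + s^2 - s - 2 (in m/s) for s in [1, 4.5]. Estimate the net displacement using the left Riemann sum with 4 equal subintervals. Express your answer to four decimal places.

Δs = (4.5 − 1)/4 = 0.875.
Left endpoints: 1, 1.875, 2.75, 3.625.
r(1) = -3, r(1.875) = -3559/512, r(2.75) = -17.984375, r(3.625) = -20541/512.
Sum = Δs · [r(1) + r(1.875) + r(2.75) + r(3.625)].
Sum ≈ -59.5479.

-59.5479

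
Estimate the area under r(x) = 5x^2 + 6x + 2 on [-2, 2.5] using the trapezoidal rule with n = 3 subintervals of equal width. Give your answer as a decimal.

63.5625

Δx = (2.5 − (-2))/3 = 1.5.
r(-2) = 10, r(-0.5) = 0.25, r(1) = 13, r(2.5) = 48.25.
T_3 = (Δx/2)·[r(x_0) + 2r(x_1) + 2r(x_2) + r(x_3)].
Sum = 63.5625.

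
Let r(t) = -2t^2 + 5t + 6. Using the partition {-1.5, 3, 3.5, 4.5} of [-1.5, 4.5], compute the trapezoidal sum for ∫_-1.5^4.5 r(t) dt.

-12.75

Subinterval widths: 4.5, 0.5, 1.
r(-1.5) = -6, r(3) = 3, r(3.5) = -1, r(4.5) = -12.
On each subinterval the trapezoid contributes (Δt_i/2)·[r(t_{i-1}) + r(t_i)].
Sum = -12.75.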